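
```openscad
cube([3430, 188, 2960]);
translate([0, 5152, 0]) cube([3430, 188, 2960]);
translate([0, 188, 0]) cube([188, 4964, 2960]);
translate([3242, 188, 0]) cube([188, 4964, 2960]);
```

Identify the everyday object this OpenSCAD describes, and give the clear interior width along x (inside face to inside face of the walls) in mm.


A house (or room) frame. The interior width is 3054 mm.

Four 2960 mm walls enclosing a rectangle with no floor or roof — a room or house frame. Outside width is 3430 mm and wall thickness is 188 mm, so the interior width is 3430 − 2 × 188 = 3054 mm.


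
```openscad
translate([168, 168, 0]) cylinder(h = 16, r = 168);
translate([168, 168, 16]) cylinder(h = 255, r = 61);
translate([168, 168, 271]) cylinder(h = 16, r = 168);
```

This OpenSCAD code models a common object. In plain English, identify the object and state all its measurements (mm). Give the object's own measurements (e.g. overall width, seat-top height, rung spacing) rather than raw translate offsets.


A spool: two coaxial disc flanges of radius 168 mm and thickness 16 mm, joined by a core cylinder of radius 61 mm and height 255 mm. The lower flange rests on z = 0 and the three cylinders share a vertical axis.


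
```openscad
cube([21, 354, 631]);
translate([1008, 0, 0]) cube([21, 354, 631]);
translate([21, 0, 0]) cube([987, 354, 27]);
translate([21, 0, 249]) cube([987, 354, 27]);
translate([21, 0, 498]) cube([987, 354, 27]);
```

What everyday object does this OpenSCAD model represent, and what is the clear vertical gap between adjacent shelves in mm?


A bookshelf. The clear shelf gap is 222 mm.

Two tall side panels with 3 horizontal boards between them — a bookshelf. The first two shelf undersides are at z = 0 and z = 249; with shelf thickness 27, the clear gap is 249 − 0 − 27 = 222 mm.


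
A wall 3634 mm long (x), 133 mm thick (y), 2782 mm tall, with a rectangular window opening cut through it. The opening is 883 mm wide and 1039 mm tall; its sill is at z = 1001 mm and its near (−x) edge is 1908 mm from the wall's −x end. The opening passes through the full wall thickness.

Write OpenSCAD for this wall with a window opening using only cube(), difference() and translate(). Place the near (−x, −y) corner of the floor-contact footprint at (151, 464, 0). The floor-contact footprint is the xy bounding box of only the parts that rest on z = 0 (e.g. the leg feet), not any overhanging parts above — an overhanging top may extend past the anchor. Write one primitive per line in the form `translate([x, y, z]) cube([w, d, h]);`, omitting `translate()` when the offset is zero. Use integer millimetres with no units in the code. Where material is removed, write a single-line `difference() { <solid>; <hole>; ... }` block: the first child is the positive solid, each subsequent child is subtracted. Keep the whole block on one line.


difference() { translate([151, 464, 0]) cube([3634, 133, 2782]); translate([2059, 464, 1001]) cube([883, 133, 1039]); }


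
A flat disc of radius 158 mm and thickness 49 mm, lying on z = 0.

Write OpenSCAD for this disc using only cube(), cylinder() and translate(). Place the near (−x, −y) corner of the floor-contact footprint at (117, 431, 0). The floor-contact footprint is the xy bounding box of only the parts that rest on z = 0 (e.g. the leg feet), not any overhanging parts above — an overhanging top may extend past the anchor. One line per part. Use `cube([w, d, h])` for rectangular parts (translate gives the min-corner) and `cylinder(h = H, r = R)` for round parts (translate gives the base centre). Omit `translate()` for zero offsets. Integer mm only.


translate([275, 589, 0]) cylinder(h = 49, r = 158);


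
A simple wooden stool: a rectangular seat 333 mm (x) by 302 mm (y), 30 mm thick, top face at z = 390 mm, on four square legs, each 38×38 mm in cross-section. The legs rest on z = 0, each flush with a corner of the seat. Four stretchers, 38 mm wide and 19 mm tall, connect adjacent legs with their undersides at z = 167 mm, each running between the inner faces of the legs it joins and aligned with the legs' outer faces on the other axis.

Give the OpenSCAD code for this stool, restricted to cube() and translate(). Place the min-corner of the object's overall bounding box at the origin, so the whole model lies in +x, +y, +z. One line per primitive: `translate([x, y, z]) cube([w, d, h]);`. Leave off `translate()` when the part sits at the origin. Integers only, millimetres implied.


translate([0, 0, 360]) cube([333, 302, 30]);
cube([38, 38, 360]);
translate([295, 0, 0]) cube([38, 38, 360]);
translate([0, 264, 0]) cube([38, 38, 360]);
translate([295, 264, 0]) cube([38, 38, 360]);
translate([38, 0, 167]) cube([257, 38, 19]);
translate([38, 264, 167]) cube([257, 38, 19]);
translate([0, 38, 167]) cube([38, 226, 19]);
translate([295, 38, 167]) cube([38, 226, 19]);


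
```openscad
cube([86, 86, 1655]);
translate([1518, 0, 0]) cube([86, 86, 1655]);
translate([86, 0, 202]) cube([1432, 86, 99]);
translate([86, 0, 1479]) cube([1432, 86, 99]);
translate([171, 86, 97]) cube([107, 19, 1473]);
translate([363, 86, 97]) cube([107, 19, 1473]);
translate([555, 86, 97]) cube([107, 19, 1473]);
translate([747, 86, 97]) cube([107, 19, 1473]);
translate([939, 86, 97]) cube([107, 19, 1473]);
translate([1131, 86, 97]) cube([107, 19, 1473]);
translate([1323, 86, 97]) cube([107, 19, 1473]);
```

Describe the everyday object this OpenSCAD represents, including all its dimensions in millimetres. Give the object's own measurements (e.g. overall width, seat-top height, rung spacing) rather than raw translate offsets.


A fence section. Two 86×86 mm posts, 1655 mm tall, stand on the floor with a clear span of 1432 mm between their inner faces. Two horizontal rails of 86×99 mm section span the gap between the posts with their undersides at z = 202 mm and z = 1479 mm, flush with the posts' −y face. 7 pickets, each 107 mm wide, 19 mm thick and 1473 mm tall, are fixed to the +y face of the rails with their bottoms at z = 97 mm, spaced across the span with a 85 mm gap after the −x post and between neighbouring pickets, with 88 mm left before the +x post.


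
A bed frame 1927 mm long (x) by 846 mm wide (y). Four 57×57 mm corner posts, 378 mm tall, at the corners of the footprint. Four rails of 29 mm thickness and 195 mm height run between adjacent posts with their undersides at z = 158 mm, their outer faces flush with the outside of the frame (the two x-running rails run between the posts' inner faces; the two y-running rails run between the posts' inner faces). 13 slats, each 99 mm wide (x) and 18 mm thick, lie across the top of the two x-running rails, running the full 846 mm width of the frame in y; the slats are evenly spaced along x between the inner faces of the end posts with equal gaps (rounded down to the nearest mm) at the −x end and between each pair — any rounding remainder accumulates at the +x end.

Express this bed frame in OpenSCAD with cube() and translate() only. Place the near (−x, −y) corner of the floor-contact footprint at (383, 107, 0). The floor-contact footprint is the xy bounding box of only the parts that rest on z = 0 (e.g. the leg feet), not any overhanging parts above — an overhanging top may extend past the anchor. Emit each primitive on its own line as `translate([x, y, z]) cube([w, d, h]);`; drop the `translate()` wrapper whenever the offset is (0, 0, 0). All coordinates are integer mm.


translate([383, 107, 0]) cube([57, 57, 378]);
translate([383, 896, 0]) cube([57, 57, 378]);
translate([2253, 107, 0]) cube([57, 57, 378]);
translate([2253, 896, 0]) cube([57, 57, 378]);
translate([440, 107, 158]) cube([1813, 29, 195]);
translate([440, 924, 158]) cube([1813, 29, 195]);
translate([383, 164, 158]) cube([29, 732, 195]);
translate([2281, 164, 158]) cube([29, 732, 195]);
translate([477, 107, 353]) cube([99, 846, 18]);
translate([613, 107, 353]) cube([99, 846, 18]);
translate([749, 107, 353]) cube([99, 846, 18]);
translate([885, 107, 353]) cube([99, 846, 18]);
translate([1021, 107, 353]) cube([99, 846, 18]);
translate([1157, 107, 353]) cube([99, 846, 18]);
translate([1293, 107, 353]) cube([99, 846, 18]);
translate([1429, 107, 353]) cube([99, 846, 18]);
translate([1565, 107, 353]) cube([99, 846, 18]);
translate([1701, 107, 353]) cube([99, 846, 18]);
translate([1837, 107, 353]) cube([99, 846, 18]);
translate([1973, 107, 353]) cube([99, 846, 18]);
translate([2109, 107, 353]) cube([99, 846, 18]);


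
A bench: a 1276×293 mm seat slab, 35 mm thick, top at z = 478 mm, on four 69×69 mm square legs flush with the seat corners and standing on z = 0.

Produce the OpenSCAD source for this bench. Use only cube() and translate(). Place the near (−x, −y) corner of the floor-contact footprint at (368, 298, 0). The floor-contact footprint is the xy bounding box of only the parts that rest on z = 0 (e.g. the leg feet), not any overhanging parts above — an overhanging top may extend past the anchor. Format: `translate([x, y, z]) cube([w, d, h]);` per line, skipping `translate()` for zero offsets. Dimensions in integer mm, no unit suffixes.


translate([368, 298, 443]) cube([1276, 293, 35]);
translate([368, 298, 0]) cube([69, 69, 443]);
translate([368, 522, 0]) cube([69, 69, 443]);
translate([1575, 298, 0]) cube([69, 69, 443]);
translate([1575, 522, 0]) cube([69, 69, 443]);


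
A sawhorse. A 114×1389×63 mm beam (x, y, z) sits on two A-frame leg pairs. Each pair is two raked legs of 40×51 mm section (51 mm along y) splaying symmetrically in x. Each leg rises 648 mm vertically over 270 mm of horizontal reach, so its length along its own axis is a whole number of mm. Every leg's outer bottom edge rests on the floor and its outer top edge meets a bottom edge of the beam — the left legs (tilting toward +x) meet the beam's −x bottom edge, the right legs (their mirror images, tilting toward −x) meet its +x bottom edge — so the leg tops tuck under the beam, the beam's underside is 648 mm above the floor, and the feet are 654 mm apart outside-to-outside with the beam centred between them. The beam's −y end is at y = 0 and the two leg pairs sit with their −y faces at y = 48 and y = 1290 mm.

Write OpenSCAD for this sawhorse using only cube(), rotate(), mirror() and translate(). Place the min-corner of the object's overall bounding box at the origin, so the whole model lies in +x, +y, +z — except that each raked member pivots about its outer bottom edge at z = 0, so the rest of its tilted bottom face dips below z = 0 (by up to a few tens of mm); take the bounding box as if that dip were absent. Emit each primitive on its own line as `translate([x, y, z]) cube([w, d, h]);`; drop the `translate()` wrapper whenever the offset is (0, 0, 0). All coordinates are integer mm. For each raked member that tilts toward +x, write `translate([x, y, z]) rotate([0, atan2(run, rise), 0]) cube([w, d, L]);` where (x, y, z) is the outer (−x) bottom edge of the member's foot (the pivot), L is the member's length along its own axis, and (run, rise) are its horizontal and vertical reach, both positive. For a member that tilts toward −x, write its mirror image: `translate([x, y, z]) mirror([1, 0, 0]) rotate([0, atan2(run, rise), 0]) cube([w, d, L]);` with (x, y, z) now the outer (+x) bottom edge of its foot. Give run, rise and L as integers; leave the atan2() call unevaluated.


translate([270, 0, 648]) cube([114, 1389, 63]);
translate([0, 48, 0]) rotate([0, atan2(270, 648), 0]) cube([40, 51, 702]);
translate([654, 48, 0]) mirror([1, 0, 0]) rotate([0, atan2(270, 648), 0]) cube([40, 51, 702]);
translate([0, 1290, 0]) rotate([0, atan2(270, 648), 0]) cube([40, 51, 702]);
translate([654, 1290, 0]) mirror([1, 0, 0]) rotate([0, atan2(270, 648), 0]) cube([40, 51, 702]);


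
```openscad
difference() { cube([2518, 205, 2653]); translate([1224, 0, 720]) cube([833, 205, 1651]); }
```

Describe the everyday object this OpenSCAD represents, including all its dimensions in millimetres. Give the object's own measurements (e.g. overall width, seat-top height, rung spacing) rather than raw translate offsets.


A wall 2518 mm long (x), 205 mm thick (y), 2653 mm tall, with a rectangular window opening cut through it. The opening is 833 mm wide and 1651 mm tall; its sill is at z = 720 mm and its near (−x) edge is 1224 mm from the wall's −x end. The opening passes through the full wall thickness.


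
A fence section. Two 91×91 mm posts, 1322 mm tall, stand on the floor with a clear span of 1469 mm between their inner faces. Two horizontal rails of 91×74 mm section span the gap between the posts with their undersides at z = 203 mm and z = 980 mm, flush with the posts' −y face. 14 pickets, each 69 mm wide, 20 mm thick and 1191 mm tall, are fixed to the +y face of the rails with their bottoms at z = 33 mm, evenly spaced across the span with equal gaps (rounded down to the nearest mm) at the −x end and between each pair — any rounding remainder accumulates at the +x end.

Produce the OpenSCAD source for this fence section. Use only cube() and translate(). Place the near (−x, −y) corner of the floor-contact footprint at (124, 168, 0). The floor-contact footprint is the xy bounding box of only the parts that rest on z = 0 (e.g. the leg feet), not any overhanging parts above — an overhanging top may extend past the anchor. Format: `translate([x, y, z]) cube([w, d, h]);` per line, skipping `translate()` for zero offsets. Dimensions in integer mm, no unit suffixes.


translate([124, 168, 0]) cube([91, 91, 1322]);
translate([1684, 168, 0]) cube([91, 91, 1322]);
translate([215, 168, 203]) cube([1469, 91, 74]);
translate([215, 168, 980]) cube([1469, 91, 74]);
translate([248, 259, 33]) cube([69, 20, 1191]);
translate([350, 259, 33]) cube([69, 20, 1191]);
translate([452, 259, 33]) cube([69, 20, 1191]);
translate([554, 259, 33]) cube([69, 20, 1191]);
translate([656, 259, 33]) cube([69, 20, 1191]);
translate([758, 259, 33]) cube([69, 20, 1191]);
translate([860, 259, 33]) cube([69, 20, 1191]);
translate([962, 259, 33]) cube([69, 20, 1191]);
translate([1064, 259, 33]) cube([69, 20, 1191]);
translate([1166, 259, 33]) cube([69, 20, 1191]);
translate([1268, 259, 33]) cube([69, 20, 1191]);
translate([1370, 259, 33]) cube([69, 20, 1191]);
translate([1472, 259, 33]) cube([69, 20, 1191]);
translate([1574, 259, 33]) cube([69, 20, 1191]);


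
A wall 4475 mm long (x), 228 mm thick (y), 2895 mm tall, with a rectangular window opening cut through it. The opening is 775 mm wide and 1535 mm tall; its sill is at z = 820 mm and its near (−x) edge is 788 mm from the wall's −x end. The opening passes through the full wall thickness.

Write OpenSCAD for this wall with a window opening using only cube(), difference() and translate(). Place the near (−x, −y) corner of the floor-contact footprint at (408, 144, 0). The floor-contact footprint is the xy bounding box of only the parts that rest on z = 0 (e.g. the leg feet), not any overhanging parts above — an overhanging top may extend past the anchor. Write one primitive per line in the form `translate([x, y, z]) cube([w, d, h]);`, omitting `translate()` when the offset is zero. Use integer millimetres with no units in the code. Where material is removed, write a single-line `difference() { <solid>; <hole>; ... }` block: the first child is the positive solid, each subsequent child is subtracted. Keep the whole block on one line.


difference() { translate([408, 144, 0]) cube([4475, 228, 2895]); translate([1196, 144, 820]) cube([775, 228, 1535]); }


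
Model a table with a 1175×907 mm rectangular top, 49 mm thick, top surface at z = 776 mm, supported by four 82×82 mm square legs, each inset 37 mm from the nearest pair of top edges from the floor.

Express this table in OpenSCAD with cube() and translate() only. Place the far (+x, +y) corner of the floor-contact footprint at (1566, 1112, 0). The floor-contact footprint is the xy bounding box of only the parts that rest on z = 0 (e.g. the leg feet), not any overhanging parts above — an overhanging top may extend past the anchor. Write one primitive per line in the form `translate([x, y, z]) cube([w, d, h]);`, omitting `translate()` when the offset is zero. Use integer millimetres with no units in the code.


translate([428, 242, 727]) cube([1175, 907, 49]);
translate([465, 279, 0]) cube([82, 82, 727]);
translate([1484, 279, 0]) cube([82, 82, 727]);
translate([465, 1030, 0]) cube([82, 82, 727]);
translate([1484, 1030, 0]) cube([82, 82, 727]);


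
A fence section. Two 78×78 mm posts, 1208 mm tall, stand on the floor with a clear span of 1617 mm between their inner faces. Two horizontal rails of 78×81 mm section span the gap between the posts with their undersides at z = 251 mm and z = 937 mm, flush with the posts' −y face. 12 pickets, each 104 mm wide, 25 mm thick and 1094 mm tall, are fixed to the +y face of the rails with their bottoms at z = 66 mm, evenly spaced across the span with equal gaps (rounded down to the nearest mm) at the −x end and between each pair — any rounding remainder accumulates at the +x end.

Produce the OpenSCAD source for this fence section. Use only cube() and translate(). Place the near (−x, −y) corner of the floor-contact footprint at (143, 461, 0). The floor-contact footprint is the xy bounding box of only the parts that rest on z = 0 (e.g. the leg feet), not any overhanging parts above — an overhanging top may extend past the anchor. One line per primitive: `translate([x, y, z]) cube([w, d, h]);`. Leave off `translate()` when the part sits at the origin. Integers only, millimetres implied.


translate([143, 461, 0]) cube([78, 78, 1208]);
translate([1838, 461, 0]) cube([78, 78, 1208]);
translate([221, 461, 251]) cube([1617, 78, 81]);
translate([221, 461, 937]) cube([1617, 78, 81]);
translate([249, 539, 66]) cube([104, 25, 1094]);
translate([381, 539, 66]) cube([104, 25, 1094]);
translate([513, 539, 66]) cube([104, 25, 1094]);
translate([645, 539, 66]) cube([104, 25, 1094]);
translate([777, 539, 66]) cube([104, 25, 1094]);
translate([909, 539, 66]) cube([104, 25, 1094]);
translate([1041, 539, 66]) cube([104, 25, 1094]);
translate([1173, 539, 66]) cube([104, 25, 1094]);
translate([1305, 539, 66]) cube([104, 25, 1094]);
translate([1437, 539, 66]) cube([104, 25, 1094]);
translate([1569, 539, 66]) cube([104, 25, 1094]);
translate([1701, 539, 66]) cube([104, 25, 1094]);


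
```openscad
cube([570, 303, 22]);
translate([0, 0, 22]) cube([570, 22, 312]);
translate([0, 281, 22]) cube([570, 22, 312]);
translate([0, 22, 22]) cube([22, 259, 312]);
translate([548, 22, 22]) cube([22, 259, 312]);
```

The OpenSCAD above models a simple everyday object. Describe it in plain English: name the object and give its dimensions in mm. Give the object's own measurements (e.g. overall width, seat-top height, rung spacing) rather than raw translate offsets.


An open-topped rectangular box: outside dimensions 570×303×334 mm, with a uniform wall and base thickness of 22 mm. The base is a full 570×303 slab on the floor; four walls sit on top of the base. The front and back walls (the −y and +y sides) span the full width; the two side walls fit between them.


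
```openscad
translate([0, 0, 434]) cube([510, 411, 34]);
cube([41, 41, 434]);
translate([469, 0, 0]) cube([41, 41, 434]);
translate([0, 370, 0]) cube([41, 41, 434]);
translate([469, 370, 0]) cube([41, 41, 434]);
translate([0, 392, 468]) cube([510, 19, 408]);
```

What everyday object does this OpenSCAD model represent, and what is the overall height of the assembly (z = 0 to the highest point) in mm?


A chair. The overall height is 876 mm.

A slab on four corner posts with a tall panel at the back — a chair. The seat slab sits at z = 434 with thickness 34, and the 408 mm backrest starts at the seat top, so the overall height is 434 + 34 + 408 = 876 mm.


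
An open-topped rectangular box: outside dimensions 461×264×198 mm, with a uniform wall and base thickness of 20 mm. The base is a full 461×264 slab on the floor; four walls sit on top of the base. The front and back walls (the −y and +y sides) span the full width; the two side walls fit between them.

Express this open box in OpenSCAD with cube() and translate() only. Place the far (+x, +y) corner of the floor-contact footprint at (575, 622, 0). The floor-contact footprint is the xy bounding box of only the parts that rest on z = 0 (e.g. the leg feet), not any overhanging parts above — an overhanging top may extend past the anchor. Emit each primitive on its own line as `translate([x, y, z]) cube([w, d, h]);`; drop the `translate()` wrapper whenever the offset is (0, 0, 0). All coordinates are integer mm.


translate([114, 358, 0]) cube([461, 264, 20]);
translate([114, 358, 20]) cube([461, 20, 178]);
translate([114, 602, 20]) cube([461, 20, 178]);
translate([114, 378, 20]) cube([20, 224, 178]);
translate([555, 378, 20]) cube([20, 224, 178]);


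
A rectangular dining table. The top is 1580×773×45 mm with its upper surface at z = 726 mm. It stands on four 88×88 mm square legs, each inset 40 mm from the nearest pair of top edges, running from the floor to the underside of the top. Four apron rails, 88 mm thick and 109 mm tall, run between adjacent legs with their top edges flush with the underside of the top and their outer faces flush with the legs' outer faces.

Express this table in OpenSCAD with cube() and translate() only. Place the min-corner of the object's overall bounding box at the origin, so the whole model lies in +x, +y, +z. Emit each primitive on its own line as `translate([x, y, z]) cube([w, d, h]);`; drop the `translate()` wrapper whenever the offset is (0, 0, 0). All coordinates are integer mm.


translate([0, 0, 681]) cube([1580, 773, 45]);
translate([40, 40, 0]) cube([88, 88, 681]);
translate([1452, 40, 0]) cube([88, 88, 681]);
translate([40, 645, 0]) cube([88, 88, 681]);
translate([1452, 645, 0]) cube([88, 88, 681]);
translate([128, 40, 572]) cube([1324, 88, 109]);
translate([128, 645, 572]) cube([1324, 88, 109]);
translate([40, 128, 572]) cube([88, 517, 109]);
translate([1452, 128, 572]) cube([88, 517, 109]);


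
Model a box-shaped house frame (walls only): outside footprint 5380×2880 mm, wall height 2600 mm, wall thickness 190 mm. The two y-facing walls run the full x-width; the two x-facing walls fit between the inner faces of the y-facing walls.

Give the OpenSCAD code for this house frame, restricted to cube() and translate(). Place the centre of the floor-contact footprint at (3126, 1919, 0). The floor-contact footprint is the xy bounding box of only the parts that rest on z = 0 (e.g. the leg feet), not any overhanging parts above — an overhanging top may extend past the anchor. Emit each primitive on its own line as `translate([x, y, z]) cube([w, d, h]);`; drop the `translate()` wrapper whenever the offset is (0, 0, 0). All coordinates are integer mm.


translate([436, 479, 0]) cube([5380, 190, 2600]);
translate([436, 3169, 0]) cube([5380, 190, 2600]);
translate([436, 669, 0]) cube([190, 2500, 2600]);
translate([5626, 669, 0]) cube([190, 2500, 2600]);


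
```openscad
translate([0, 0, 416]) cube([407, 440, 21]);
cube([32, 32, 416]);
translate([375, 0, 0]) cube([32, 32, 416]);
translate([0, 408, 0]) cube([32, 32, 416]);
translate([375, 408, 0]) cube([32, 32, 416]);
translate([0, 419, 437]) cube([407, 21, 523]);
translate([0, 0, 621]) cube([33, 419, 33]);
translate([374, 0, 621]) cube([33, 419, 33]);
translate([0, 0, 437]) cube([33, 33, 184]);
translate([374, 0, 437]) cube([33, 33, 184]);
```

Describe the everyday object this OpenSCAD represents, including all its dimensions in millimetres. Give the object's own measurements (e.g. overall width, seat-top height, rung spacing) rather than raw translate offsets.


A chair. The seat is a 407×440×21 mm slab with its top at z = 437 mm, on four 32×32 mm corner legs (flush with the seat edges, standing on z = 0). A flat backrest 21 mm thick, 523 mm tall, spans the full seat width and rises from the seat top along its +y edge, rear face flush with the rear of the seat. Two armrests of 33×33 mm section run along each side from the seat's front edge to the front of the backrest, top faces 217 mm above the seat top and outer faces flush with the seat's x-edges; a 33×33 mm post under the front of each armrest stands on the seat at the front corner.


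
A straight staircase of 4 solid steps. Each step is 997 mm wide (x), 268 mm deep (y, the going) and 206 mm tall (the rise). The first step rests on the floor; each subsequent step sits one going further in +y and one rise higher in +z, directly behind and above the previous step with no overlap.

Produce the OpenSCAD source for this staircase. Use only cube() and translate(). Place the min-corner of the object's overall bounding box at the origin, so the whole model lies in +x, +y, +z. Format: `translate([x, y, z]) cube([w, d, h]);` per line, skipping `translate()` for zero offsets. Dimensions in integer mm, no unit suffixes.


cube([997, 268, 206]);
translate([0, 268, 206]) cube([997, 268, 206]);
translate([0, 536, 412]) cube([997, 268, 206]);
translate([0, 804, 618]) cube([997, 268, 206]);


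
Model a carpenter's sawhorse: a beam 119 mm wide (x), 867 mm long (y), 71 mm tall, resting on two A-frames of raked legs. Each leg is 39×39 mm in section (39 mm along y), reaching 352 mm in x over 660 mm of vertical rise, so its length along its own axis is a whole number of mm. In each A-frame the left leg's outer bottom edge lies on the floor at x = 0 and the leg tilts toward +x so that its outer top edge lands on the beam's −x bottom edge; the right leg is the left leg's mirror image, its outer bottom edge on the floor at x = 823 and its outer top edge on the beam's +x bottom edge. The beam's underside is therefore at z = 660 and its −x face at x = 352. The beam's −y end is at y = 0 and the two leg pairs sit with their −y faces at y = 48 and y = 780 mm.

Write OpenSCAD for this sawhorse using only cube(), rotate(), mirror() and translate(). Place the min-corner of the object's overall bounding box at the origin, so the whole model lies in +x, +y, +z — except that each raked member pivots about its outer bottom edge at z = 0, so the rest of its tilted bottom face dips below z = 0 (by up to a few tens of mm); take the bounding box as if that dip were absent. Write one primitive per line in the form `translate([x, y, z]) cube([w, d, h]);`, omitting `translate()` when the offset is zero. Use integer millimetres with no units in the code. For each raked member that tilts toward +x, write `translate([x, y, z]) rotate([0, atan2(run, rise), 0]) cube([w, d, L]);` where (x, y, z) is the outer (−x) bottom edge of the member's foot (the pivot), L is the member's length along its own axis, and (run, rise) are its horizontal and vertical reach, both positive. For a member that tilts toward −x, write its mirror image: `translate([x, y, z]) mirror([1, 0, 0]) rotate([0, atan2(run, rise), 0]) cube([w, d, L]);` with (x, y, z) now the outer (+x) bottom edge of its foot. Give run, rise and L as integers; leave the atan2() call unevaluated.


translate([352, 0, 660]) cube([119, 867, 71]);
translate([0, 48, 0]) rotate([0, atan2(352, 660), 0]) cube([39, 39, 748]);
translate([823, 48, 0]) mirror([1, 0, 0]) rotate([0, atan2(352, 660), 0]) cube([39, 39, 748]);
translate([0, 780, 0]) rotate([0, atan2(352, 660), 0]) cube([39, 39, 748]);
translate([823, 780, 0]) mirror([1, 0, 0]) rotate([0, atan2(352, 660), 0]) cube([39, 39, 748]);


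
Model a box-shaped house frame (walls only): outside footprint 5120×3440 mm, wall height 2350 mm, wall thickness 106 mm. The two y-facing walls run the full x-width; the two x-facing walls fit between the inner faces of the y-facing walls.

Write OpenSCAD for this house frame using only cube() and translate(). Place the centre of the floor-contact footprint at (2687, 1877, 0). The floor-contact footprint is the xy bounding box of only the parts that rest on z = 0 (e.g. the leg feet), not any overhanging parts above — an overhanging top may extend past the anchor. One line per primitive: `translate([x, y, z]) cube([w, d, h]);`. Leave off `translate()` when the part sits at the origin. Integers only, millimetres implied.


translate([127, 157, 0]) cube([5120, 106, 2350]);
translate([127, 3491, 0]) cube([5120, 106, 2350]);
translate([127, 263, 0]) cube([106, 3228, 2350]);
translate([5141, 263, 0]) cube([106, 3228, 2350]);


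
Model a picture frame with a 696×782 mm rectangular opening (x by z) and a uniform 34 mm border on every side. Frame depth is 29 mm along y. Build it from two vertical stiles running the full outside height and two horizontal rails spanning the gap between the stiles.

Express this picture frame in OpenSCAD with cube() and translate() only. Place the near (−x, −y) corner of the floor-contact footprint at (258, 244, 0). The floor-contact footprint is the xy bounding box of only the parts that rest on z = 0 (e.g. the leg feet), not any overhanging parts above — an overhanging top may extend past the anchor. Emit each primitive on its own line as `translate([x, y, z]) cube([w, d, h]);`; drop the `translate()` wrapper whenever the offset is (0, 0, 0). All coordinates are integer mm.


translate([258, 244, 0]) cube([34, 29, 850]);
translate([988, 244, 0]) cube([34, 29, 850]);
translate([292, 244, 0]) cube([696, 29, 34]);
translate([292, 244, 816]) cube([696, 29, 34]);


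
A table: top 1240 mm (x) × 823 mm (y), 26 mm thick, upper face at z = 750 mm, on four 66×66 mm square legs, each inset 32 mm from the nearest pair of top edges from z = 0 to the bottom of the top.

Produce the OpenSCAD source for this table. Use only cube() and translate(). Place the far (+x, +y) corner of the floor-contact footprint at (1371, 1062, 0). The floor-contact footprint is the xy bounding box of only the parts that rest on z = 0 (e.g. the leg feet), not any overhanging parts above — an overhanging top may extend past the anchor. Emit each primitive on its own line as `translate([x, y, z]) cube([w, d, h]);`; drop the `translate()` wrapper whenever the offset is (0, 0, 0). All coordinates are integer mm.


translate([163, 271, 724]) cube([1240, 823, 26]);
translate([195, 303, 0]) cube([66, 66, 724]);
translate([1305, 303, 0]) cube([66, 66, 724]);
translate([195, 996, 0]) cube([66, 66, 724]);
translate([1305, 996, 0]) cube([66, 66, 724]);


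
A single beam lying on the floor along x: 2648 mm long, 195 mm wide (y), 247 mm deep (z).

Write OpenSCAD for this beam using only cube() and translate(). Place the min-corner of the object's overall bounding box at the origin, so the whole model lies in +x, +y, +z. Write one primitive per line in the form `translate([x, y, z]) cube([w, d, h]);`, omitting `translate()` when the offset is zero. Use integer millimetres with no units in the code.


cube([2648, 195, 247]);


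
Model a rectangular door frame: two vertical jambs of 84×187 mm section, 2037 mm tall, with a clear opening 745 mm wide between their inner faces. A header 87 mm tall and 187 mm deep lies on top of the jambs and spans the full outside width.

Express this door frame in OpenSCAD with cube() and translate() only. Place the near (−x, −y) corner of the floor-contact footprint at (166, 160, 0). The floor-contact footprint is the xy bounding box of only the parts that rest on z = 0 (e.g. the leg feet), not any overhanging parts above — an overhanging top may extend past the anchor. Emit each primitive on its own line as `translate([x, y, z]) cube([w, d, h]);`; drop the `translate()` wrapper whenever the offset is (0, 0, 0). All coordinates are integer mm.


translate([166, 160, 0]) cube([84, 187, 2037]);
translate([995, 160, 0]) cube([84, 187, 2037]);
translate([166, 160, 2037]) cube([913, 187, 87]);


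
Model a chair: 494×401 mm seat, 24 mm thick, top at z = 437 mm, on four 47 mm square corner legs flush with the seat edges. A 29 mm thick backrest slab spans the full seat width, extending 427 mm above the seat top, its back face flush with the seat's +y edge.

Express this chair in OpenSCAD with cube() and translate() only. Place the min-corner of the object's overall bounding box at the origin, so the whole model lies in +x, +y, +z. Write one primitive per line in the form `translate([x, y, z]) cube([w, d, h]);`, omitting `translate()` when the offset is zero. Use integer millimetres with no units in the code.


// leg_h = 437 - 24 = 413
translate([0, 0, 413]) cube([494, 401, 24]);
cube([47, 47, 413]);
translate([447, 0, 0]) cube([47, 47, 413]);
translate([0, 354, 0]) cube([47, 47, 413]);
translate([447, 354, 0]) cube([47, 47, 413]);
translate([0, 372, 437]) cube([494, 29, 427]);


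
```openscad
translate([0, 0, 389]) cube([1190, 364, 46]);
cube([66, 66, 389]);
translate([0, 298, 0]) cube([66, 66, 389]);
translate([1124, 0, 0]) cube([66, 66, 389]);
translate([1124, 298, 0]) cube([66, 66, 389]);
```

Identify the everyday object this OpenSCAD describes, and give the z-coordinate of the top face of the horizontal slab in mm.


A bench. The seat-top height is 435 mm.

A long slab on four corner posts — a bench. The slab sits at z = 389 with thickness 46, so the top is 389 + 46 = 435 mm.


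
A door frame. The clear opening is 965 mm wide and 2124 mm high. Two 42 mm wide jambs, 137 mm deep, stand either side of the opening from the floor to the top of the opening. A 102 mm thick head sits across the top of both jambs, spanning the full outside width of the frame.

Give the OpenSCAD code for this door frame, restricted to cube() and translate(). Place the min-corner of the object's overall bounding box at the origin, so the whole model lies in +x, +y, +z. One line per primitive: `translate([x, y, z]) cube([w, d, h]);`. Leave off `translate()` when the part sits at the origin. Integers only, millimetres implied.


cube([42, 137, 2124]);
translate([1007, 0, 0]) cube([42, 137, 2124]);
translate([0, 0, 2124]) cube([1049, 137, 102]);


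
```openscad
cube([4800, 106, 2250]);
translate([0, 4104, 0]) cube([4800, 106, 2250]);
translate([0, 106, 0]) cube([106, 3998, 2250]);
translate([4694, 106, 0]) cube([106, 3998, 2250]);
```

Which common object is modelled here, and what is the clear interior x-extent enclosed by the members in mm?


A house (or room) frame. The interior width is 4588 mm.

Four 2250 mm walls enclosing a rectangle with no floor or roof — a room or house frame. Outside width is 4800 mm and wall thickness is 106 mm, so the interior width is 4800 − 2 × 106 = 4588 mm.


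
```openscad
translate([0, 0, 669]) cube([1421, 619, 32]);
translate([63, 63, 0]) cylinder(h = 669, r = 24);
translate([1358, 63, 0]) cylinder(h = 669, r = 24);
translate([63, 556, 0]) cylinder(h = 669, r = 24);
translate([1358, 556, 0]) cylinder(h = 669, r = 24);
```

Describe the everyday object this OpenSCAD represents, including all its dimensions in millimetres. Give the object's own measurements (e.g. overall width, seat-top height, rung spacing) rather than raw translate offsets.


A table: top 1421 mm (x) × 619 mm (y), 32 mm thick, upper face at z = 701 mm, on four round legs of 48 mm diameter, each leg's bounding box inset 39 mm from the nearest pair of top edges from z = 0 to the bottom of the top.


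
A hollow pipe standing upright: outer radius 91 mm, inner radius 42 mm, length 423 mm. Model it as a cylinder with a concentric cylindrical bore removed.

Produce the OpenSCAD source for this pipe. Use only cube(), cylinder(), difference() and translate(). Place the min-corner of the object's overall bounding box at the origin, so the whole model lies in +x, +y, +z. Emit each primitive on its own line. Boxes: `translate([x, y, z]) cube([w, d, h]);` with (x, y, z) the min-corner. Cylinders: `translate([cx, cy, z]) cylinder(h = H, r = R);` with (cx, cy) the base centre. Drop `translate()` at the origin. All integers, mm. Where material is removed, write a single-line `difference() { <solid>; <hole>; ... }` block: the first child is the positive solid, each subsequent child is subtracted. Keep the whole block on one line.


difference() { translate([91, 91, 0]) cylinder(h = 423, r = 91); translate([91, 91, 0]) cylinder(h = 423, r = 42); }


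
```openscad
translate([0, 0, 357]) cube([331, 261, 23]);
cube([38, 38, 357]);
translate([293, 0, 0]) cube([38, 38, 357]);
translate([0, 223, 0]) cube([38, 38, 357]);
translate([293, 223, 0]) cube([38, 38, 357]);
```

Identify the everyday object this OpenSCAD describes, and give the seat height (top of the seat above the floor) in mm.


A stool. The seat height is 380 mm.

A 331×261×23 slab at z = 357 on four corner posts — a stool. The seat top is 357 + 23 = 380 mm.


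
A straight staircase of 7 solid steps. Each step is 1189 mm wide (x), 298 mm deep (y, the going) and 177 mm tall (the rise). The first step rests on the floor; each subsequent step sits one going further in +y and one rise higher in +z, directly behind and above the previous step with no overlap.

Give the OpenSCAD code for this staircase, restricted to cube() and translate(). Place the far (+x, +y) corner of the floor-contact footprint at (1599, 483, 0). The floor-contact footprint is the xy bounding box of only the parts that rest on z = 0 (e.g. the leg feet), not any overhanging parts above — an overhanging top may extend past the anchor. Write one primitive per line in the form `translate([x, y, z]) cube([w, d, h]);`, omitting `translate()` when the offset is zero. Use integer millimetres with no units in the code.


translate([410, 185, 0]) cube([1189, 298, 177]);
translate([410, 483, 177]) cube([1189, 298, 177]);
translate([410, 781, 354]) cube([1189, 298, 177]);
translate([410, 1079, 531]) cube([1189, 298, 177]);
translate([410, 1377, 708]) cube([1189, 298, 177]);
translate([410, 1675, 885]) cube([1189, 298, 177]);
translate([410, 1973, 1062]) cube([1189, 298, 177]);


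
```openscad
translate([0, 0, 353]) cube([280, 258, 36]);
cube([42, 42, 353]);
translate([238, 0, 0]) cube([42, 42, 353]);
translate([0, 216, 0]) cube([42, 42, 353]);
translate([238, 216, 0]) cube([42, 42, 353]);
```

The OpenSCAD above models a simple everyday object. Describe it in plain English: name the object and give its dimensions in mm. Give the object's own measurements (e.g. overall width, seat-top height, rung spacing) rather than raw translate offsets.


A simple wooden stool: a rectangular seat 280 mm (x) by 258 mm (y), 36 mm thick, top face at z = 389 mm, on four square legs, each 42×42 mm in cross-section. The legs rest on z = 0, each flush with a corner of the seat.


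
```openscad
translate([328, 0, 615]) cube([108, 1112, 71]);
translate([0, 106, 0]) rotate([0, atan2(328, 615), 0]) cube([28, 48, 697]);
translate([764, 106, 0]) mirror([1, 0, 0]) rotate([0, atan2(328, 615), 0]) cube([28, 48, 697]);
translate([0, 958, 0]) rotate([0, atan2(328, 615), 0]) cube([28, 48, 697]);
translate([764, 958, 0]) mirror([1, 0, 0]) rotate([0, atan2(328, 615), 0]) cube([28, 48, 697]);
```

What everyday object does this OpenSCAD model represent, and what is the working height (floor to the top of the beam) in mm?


A sawhorse. The overall height is 686 mm.

A beam across two mirrored pairs of raked legs — a sawhorse. The beam's underside is at z = 615 (matching the legs' vertical rise in atan2(328, 615)) and the beam is 71 mm tall, so its top is at 615 + 71 = 686 mm. The raked legs top out at the beam's underside, so that is the highest point.


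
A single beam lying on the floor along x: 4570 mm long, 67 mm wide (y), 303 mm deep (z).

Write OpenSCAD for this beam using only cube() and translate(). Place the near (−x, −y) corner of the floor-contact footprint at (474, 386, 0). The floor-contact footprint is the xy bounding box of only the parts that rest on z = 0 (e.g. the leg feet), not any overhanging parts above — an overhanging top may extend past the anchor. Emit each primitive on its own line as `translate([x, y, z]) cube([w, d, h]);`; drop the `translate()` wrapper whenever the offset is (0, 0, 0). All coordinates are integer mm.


translate([474, 386, 0]) cube([4570, 67, 303]);


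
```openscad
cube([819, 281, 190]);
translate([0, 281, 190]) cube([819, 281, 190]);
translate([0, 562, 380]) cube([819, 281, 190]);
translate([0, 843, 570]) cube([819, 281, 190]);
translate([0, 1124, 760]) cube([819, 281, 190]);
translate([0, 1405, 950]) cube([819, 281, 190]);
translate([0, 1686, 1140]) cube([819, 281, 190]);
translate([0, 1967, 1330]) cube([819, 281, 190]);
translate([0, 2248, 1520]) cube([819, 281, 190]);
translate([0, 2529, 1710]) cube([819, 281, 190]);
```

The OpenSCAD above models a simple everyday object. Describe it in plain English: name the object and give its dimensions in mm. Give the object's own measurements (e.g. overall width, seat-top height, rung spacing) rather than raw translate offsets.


A straight staircase of 10 solid steps. Each step is 819 mm wide (x), 281 mm deep (y, the going) and 190 mm tall (the rise). The first step rests on the floor; each subsequent step sits one going further in +y and one rise higher in +z, directly behind and above the previous step with no overlap.
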